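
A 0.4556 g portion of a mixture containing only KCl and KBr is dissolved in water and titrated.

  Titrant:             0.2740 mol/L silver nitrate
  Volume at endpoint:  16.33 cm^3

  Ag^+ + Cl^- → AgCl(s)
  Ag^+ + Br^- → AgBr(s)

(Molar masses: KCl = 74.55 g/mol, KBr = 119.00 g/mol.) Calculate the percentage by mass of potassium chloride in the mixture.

28.29 %

n(AgNO3) = 0.01633 × 0.2740 = 4.474 × 10^-3 mol
Let x = n(KCl), y = n(KBr).
Titrant: 1x + 1y = 4.474 × 10^-3;  mass: 74.55x + 119.00y = 0.4556
Solving, x = 1.729 × 10^-3 mol, y = 2.745 × 10^-3 mol
mass of KCl = 1.729 × 10^-3 × 74.55 = 0.1289 g
% KCl = 0.1289 / 0.4556 × 100 = 28.29 %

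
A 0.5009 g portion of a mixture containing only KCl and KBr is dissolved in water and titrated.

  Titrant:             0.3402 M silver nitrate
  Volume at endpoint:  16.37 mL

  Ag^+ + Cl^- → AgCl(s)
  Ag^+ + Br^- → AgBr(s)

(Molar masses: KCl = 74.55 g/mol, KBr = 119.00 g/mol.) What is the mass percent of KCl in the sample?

n(AgNO3) = 0.01637 × 0.3402 = 5.569 × 10^-3 mol
Let x = n(KCl), y = n(KBr).
Titrant: 1x + 1y = 5.569 × 10^-3;  mass: 74.55x + 119.00y = 0.5009
Solving, x = 3.640 × 10^-3 mol, y = 1.929 × 10^-3 mol
mass of KCl = 3.640 × 10^-3 × 74.55 = 0.2714 g
% KCl = 0.2714 / 0.5009 × 100 = 54.18 %

54.18 %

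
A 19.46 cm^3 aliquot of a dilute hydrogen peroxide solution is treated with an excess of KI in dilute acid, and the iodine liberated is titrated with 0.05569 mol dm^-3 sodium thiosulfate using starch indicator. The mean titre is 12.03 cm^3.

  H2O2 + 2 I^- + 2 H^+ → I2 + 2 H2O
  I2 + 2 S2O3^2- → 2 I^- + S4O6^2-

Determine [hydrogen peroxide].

0.01721 mol/L

n(S2O3^2-) = 0.01203 × 0.05569 = 6.700 × 10^-4 mol
n(I2) = n(S2O3^2-)/2 = 3.350 × 10^-4 mol
n(H2O2) in the aliquot = 3.350 × 10^-4 mol (1:1 ratio)
[H2O2] = 3.350 × 10^-4 / 0.01946 = 0.01721 mol/L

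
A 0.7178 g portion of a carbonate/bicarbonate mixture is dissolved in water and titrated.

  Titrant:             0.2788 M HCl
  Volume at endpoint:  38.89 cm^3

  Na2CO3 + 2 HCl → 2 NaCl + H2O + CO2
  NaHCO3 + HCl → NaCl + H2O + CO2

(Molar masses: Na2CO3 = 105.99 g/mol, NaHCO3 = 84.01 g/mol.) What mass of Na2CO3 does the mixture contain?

n(HCl) = 0.03889 × 0.2788 = 0.01084 mol
Let x = n(Na2CO3), y = n(NaHCO3).
Titrant: 2x + 1y = 0.01084;  mass: 105.99x + 84.01y = 0.7178
Solving, x = 3.113 × 10^-3 mol, y = 4.617 × 10^-3 mol
mass of Na2CO3 = 3.113 × 10^-3 × 105.99 = 0.3299 g

0.3299 g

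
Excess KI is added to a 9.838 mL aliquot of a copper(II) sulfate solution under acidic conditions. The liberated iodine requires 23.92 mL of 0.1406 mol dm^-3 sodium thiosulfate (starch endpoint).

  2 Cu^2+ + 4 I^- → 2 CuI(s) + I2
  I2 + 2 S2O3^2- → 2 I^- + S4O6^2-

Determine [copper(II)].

0.3419 mol/L

n(S2O3^2-) = 0.02392 × 0.1406 = 3.363 × 10^-3 mol
n(I2) = n(S2O3^2-)/2 = 1.682 × 10^-3 mol
From the 2:1 ratio, n(Cu2+) in the aliquot = 2/1 × 1.682 × 10^-3 = 3.363 × 10^-3 mol
[Cu2+] = 3.363 × 10^-3 / 0.009838 = 0.3419 mol/L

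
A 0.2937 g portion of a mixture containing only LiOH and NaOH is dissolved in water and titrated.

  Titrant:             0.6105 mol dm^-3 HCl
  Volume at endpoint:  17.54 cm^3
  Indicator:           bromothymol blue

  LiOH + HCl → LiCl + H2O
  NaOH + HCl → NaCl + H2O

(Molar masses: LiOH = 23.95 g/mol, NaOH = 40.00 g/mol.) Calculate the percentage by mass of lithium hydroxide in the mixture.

68.40 %

n(HCl) = 0.01754 × 0.6105 = 0.01071 mol
Let x = n(LiOH), y = n(NaOH).
Titrant: 1x + 1y = 0.01071;  mass: 23.95x + 40.00y = 0.2937
Solving, x = 8.388 × 10^-3 mol, y = 2.320 × 10^-3 mol
mass of LiOH = 8.388 × 10^-3 × 23.95 = 0.2009 g
% LiOH = 0.2009 / 0.2937 × 100 = 68.40 %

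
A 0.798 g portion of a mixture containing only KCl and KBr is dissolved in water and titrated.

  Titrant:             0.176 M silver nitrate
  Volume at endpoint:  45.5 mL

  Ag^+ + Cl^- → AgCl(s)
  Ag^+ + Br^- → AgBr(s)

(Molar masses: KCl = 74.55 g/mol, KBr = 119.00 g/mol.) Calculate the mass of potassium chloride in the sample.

n(AgNO3) = 0.0455 × 0.176 = 8.01 × 10^-3 mol
Let x = n(KCl), y = n(KBr).
Titrant: 1x + 1y = 8.01 × 10^-3;  mass: 74.55x + 119.00y = 0.798
Solving, x = 3.49 × 10^-3 mol, y = 4.52 × 10^-3 mol
mass of KCl = 3.49 × 10^-3 × 74.55 = 0.260 g

0.260 g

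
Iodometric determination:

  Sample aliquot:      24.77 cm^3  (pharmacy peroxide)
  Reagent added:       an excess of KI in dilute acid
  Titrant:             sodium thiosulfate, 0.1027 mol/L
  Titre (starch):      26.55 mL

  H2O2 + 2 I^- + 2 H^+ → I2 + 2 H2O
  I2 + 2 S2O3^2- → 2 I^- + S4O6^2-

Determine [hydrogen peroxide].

n(S2O3^2-) = 0.02655 × 0.1027 = 2.727 × 10^-3 mol
n(I2) = n(S2O3^2-)/2 = 1.363 × 10^-3 mol
n(H2O2) in the aliquot = 1.363 × 10^-3 mol (1:1 ratio)
[H2O2] = 1.363 × 10^-3 / 0.02477 = 0.05504 mol/L

0.05504 mol/L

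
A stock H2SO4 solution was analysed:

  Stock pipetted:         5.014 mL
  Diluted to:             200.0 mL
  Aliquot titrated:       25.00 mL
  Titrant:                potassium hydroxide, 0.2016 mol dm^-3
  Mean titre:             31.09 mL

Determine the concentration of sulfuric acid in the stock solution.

5.000 mol/L

H2SO4 + 2 KOH → K2SO4 + 2 H2O
n(KOH) = 0.03109 × 0.2016 = 6.268 × 10^-3 mol
From the 1:2 ratio, n(H2SO4) in the aliquot = 1/2 × 6.268 × 10^-3 = 3.134 × 10^-3 mol
[H2SO4]_dilute = 3.134 × 10^-3 / 0.02500 = 0.1254 mol/L
Dilution factor = 200.0 / 5.014 = 39.89
[H2SO4]_stock = 0.1254 × 39.89 = 5.000 mol/L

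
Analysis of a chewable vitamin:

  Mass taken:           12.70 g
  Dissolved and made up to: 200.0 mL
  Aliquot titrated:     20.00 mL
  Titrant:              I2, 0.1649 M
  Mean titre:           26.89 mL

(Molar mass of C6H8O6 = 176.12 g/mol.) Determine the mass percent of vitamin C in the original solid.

61.49 %

C6H8O6 + I2 → C6H6O6 + 2 HI
n(I2) per titration = 0.02689 × 0.1649 = 4.434 × 10^-3 mol
n(C6H8O6) in each aliquot = 4.434 × 10^-3 mol (1:1 ratio)
n(C6H8O6) in the whole flask = 4.434 × 10^-3 × 200.0/20.00 = 0.04434 mol
mass of C6H8O6 = 0.04434 × 176.12 = 7.809 g
% C6H8O6 = 7.809 / 12.70 × 100 = 61.49 %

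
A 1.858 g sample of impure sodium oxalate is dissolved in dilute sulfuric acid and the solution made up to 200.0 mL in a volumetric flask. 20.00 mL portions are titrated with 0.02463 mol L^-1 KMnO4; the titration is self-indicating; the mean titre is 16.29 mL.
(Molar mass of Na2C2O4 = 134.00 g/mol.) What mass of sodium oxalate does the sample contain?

2 MnO4^- + 5 C2O4^2- + 16 H^+ → 2 Mn^2+ + 10 CO2 + 8 H2O
n(KMnO4) per titration = 0.01629 × 0.02463 = 4.012 × 10^-4 mol
From the 5:2 ratio, n(Na2C2O4) in each aliquot = 5/2 × 4.012 × 10^-4 = 1.003 × 10^-3 mol
n(Na2C2O4) in the whole flask = 1.003 × 10^-3 × 200.0/20.00 = 0.01003 mol
mass of Na2C2O4 = 0.01003 × 134.00 = 1.344 g

1.344 g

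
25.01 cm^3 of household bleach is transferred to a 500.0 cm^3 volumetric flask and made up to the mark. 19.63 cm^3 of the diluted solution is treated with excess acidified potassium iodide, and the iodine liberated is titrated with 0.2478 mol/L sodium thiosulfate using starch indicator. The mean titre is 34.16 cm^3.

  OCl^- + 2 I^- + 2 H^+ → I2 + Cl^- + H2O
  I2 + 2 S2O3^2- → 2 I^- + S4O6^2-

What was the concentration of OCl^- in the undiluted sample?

4.310 mol/L

n(S2O3^2-) = 0.03416 × 0.2478 = 8.465 × 10^-3 mol
n(I2) = n(S2O3^2-)/2 = 4.232 × 10^-3 mol
n(OCl^-) in the aliquot = 4.232 × 10^-3 mol (1:1 ratio)
[OCl^-]_dilute = 4.232 × 10^-3 / 0.01963 = 0.2156 mol/L
[OCl^-]_original = 0.2156 × 500.0/25.01 = 4.310 mol/L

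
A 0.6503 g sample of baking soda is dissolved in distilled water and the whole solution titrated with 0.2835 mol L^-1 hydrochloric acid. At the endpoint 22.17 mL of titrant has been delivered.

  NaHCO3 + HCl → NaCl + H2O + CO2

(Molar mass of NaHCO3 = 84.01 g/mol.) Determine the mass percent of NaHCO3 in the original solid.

81.20 %

n(HCl) = 0.02217 L × 0.2835 mol/L = 6.285 × 10^-3 mol
n(NaHCO3) = 6.285 × 10^-3 mol (1:1 ratio)
mass of NaHCO3 = 6.285 × 10^-3 × 84.01 g/mol = 0.5280 g
% NaHCO3 = 0.5280 / 0.6503 × 100 = 81.20 %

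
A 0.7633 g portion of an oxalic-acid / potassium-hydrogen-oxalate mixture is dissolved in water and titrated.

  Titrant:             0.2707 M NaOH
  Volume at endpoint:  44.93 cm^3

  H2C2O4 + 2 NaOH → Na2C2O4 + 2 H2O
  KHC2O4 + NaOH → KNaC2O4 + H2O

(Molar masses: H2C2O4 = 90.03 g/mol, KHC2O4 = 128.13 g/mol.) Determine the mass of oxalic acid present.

n(NaOH) = 0.04493 × 0.2707 = 0.01216 mol
Let x = n(H2C2O4), y = n(KHC2O4).
Titrant: 2x + 1y = 0.01216;  mass: 90.03x + 128.13y = 0.7633
Solving, x = 4.783 × 10^-3 mol, y = 2.596 × 10^-3 mol
mass of H2C2O4 = 4.783 × 10^-3 × 90.03 = 0.4306 g

0.4306 g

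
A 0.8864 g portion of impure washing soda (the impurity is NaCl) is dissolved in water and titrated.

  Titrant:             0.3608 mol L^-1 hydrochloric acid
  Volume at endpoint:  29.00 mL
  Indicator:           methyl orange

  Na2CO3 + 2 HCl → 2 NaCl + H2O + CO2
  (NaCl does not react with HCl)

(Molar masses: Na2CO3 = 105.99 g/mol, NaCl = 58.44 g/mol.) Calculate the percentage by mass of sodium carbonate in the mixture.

62.56 %

n(HCl) = 0.02900 × 0.3608 = 0.01046 mol
Let x = n(Na2CO3), y = n(NaCl).
Titrant: 2x = 0.01046;  mass: 105.99x + 58.44y = 0.8864
Solving, x = 5.232 × 10^-3 mol, y = 5.679 × 10^-3 mol
mass of Na2CO3 = 5.232 × 10^-3 × 105.99 = 0.5545 g
% Na2CO3 = 0.5545 / 0.8864 × 100 = 62.56 %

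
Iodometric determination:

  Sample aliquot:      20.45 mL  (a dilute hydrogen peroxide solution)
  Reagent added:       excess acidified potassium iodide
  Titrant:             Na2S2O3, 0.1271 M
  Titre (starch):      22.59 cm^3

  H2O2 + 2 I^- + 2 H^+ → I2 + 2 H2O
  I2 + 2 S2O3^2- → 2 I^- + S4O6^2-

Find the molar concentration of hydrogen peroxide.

0.07020 M

n(S2O3^2-) = 0.02259 × 0.1271 = 2.871 × 10^-3 mol
n(I2) = n(S2O3^2-)/2 = 1.436 × 10^-3 mol
n(H2O2) in the aliquot = 1.436 × 10^-3 mol (1:1 ratio)
[H2O2] = 1.436 × 10^-3 / 0.02045 = 0.07020 mol/L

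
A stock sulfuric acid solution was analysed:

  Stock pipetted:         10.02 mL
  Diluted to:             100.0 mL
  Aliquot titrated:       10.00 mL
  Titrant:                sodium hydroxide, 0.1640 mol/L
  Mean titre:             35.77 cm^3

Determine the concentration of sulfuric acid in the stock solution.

2.927 mol/L

H2SO4 + 2 NaOH → Na2SO4 + 2 H2O
n(NaOH) = 0.03577 × 0.1640 = 5.866 × 10^-3 mol
From the 1:2 ratio, n(H2SO4) in the aliquot = 1/2 × 5.866 × 10^-3 = 2.933 × 10^-3 mol
[H2SO4]_dilute = 2.933 × 10^-3 / 0.01000 = 0.2933 mol/L
Dilution factor = 100.0 / 10.02 = 9.980
[H2SO4]_stock = 0.2933 × 9.980 = 2.927 mol/L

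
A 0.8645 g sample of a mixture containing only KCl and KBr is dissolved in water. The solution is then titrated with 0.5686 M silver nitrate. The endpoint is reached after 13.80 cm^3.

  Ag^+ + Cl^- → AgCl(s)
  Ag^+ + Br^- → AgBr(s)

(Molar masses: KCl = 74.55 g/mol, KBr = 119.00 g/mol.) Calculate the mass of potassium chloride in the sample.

0.1162 g

n(AgNO3) = 0.01380 × 0.5686 = 7.847 × 10^-3 mol
Let x = n(KCl), y = n(KBr).
Titrant: 1x + 1y = 7.847 × 10^-3;  mass: 74.55x + 119.00y = 0.8645
Solving, x = 1.558 × 10^-3 mol, y = 6.289 × 10^-3 mol
mass of KCl = 1.558 × 10^-3 × 74.55 = 0.1162 g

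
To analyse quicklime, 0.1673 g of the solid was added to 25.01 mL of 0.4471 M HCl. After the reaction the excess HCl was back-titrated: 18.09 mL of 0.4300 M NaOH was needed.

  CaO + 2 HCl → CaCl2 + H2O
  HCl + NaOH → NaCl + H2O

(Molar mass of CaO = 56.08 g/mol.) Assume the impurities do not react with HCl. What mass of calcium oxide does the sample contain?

0.09543 g

n(HCl) added = 0.02501 × 0.4471 = 0.01118 mol
n(NaOH) used in back-titration = 0.01809 × 0.4300 = 7.779 × 10^-3 mol
n(HCl) left over = 7.779 × 10^-3 mol (1:1 ratio)
n(HCl) consumed by analyte = 0.01118 − 7.779 × 10^-3 = 3.403 × 10^-3 mol
From the 1:2 ratio, n(CaO) = 1/2 × 3.403 × 10^-3 = 1.702 × 10^-3 mol
mass of CaO = 1.702 × 10^-3 × 56.08 = 0.09543 g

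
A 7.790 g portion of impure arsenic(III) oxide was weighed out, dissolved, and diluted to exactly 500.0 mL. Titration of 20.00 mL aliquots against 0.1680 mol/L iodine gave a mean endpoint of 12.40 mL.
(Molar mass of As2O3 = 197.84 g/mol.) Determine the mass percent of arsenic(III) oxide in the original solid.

66.13 %

As2O3 + 2 I2 + 2 H2O → As2O5 + 4 HI
n(I2) per titration = 0.01240 × 0.1680 = 2.083 × 10^-3 mol
From the 1:2 ratio, n(As2O3) in each aliquot = 1/2 × 2.083 × 10^-3 = 1.042 × 10^-3 mol
n(As2O3) in the whole flask = 1.042 × 10^-3 × 500.0/20.00 = 0.02604 mol
mass of As2O3 = 0.02604 × 197.84 = 5.152 g
% As2O3 = 5.152 / 7.790 × 100 = 66.13 %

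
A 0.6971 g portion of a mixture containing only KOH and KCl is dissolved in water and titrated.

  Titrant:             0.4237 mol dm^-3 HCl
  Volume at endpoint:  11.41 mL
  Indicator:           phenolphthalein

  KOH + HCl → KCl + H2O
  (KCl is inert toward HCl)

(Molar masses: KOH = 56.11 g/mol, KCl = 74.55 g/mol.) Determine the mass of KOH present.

n(HCl) = 0.01141 × 0.4237 = 4.834 × 10^-3 mol
Let x = n(KOH), y = n(KCl).
Titrant: 1x = 4.834 × 10^-3;  mass: 56.11x + 74.55y = 0.6971
Solving, x = 4.834 × 10^-3 mol, y = 5.712 × 10^-3 mol
mass of KOH = 4.834 × 10^-3 × 56.11 = 0.2713 g

0.2713 g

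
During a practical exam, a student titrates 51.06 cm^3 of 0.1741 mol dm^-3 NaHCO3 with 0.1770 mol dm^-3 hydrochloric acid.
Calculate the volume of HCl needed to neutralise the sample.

NaHCO3 + HCl → NaCl + H2O + CO2
n(NaHCO3) = 0.05106 L × 0.1741 mol/L = 8.890 × 10^-3 mol
n(HCl) = 8.890 × 10^-3 mol (1:1 stoichiometry)
V(HCl) = 8.890 × 10^-3 mol / 0.1770 mol/L = 0.05022 L = 50.22 mL

50.22 mL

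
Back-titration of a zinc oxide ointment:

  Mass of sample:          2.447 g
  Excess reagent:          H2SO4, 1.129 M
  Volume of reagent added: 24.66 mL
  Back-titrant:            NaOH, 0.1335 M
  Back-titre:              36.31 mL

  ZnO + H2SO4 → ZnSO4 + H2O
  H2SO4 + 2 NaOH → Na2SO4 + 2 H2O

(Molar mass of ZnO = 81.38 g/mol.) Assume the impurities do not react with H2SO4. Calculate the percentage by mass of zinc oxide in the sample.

n(H2SO4) added = 0.02466 × 1.129 = 0.02784 mol
n(NaOH) used in back-titration = 0.03631 × 0.1335 = 4.847 × 10^-3 mol
From the 1:2 ratio, n(H2SO4) left over = 1/2 × 4.847 × 10^-3 = 2.424 × 10^-3 mol
n(H2SO4) consumed by analyte = 0.02784 − 2.424 × 10^-3 = 0.02542 mol
n(ZnO) = 0.02542 mol (1:1 ratio)
mass of ZnO = 0.02542 × 81.38 = 2.068 g
% ZnO = 2.068 / 2.447 × 100 = 84.53 %

84.53 %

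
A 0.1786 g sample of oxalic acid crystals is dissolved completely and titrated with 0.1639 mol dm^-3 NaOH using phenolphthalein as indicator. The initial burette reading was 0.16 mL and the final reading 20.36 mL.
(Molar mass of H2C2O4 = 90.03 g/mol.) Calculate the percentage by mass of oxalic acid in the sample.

83.45 %

H2C2O4 + 2 NaOH → Na2C2O4 + 2 H2O
n(NaOH) = 0.02020 L × 0.1639 mol/L = 3.311 × 10^-3 mol
From the 1:2 ratio, n(H2C2O4) = 1/2 × 3.311 × 10^-3 = 1.655 × 10^-3 mol
mass of H2C2O4 = 1.655 × 10^-3 × 90.03 g/mol = 0.1490 g
% H2C2O4 = 0.1490 / 0.1786 × 100 = 83.45 %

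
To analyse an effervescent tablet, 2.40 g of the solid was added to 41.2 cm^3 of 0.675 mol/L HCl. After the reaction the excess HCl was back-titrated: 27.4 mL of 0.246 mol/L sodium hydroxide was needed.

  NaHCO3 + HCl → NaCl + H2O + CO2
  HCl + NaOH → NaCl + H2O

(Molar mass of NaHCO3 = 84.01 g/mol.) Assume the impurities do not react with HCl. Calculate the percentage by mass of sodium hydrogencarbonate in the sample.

n(HCl) added = 0.0412 × 0.675 = 0.0278 mol
n(NaOH) used in back-titration = 0.0274 × 0.246 = 6.74 × 10^-3 mol
n(HCl) left over = 6.74 × 10^-3 mol (1:1 ratio)
n(HCl) consumed by analyte = 0.0278 − 6.74 × 10^-3 = 0.0211 mol
n(NaHCO3) = 0.0211 mol (1:1 ratio)
mass of NaHCO3 = 0.0211 × 84.01 = 1.77 g
% NaHCO3 = 1.77 / 2.40 × 100 = 73.8 %

73.8 %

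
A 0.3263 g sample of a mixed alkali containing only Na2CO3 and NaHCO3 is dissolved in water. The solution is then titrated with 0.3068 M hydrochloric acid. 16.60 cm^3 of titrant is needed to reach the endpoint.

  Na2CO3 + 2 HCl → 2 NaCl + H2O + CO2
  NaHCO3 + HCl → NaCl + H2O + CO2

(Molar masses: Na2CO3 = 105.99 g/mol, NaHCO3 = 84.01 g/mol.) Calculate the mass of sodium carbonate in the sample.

n(HCl) = 0.01660 × 0.3068 = 5.093 × 10^-3 mol
Let x = n(Na2CO3), y = n(NaHCO3).
Titrant: 2x + 1y = 5.093 × 10^-3;  mass: 105.99x + 84.01y = 0.3263
Solving, x = 1.637 × 10^-3 mol, y = 1.819 × 10^-3 mol
mass of Na2CO3 = 1.637 × 10^-3 × 105.99 = 0.1735 g

0.1735 g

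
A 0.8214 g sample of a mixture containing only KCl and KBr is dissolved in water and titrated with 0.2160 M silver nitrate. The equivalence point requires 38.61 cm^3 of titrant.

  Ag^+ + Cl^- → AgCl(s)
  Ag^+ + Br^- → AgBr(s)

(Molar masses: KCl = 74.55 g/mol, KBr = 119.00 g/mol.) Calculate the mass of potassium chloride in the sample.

n(AgNO3) = 0.03861 × 0.2160 = 8.340 × 10^-3 mol
Let x = n(KCl), y = n(KBr).
Titrant: 1x + 1y = 8.340 × 10^-3;  mass: 74.55x + 119.00y = 0.8214
Solving, x = 3.848 × 10^-3 mol, y = 4.492 × 10^-3 mol
mass of KCl = 3.848 × 10^-3 × 74.55 = 0.2868 g

0.2868 g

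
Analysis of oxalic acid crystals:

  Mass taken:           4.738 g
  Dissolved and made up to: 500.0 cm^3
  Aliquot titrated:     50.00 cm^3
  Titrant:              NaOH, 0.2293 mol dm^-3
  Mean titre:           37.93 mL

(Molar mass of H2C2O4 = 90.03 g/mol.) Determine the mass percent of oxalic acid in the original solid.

82.63 %

H2C2O4 + 2 NaOH → Na2C2O4 + 2 H2O
n(NaOH) per titration = 0.03793 × 0.2293 = 8.697 × 10^-3 mol
From the 1:2 ratio, n(H2C2O4) in each aliquot = 1/2 × 8.697 × 10^-3 = 4.349 × 10^-3 mol
n(H2C2O4) in the whole flask = 4.349 × 10^-3 × 500.0/50.00 = 0.04349 mol
mass of H2C2O4 = 0.04349 × 90.03 = 3.915 g
% H2C2O4 = 3.915 / 4.738 × 100 = 82.63 %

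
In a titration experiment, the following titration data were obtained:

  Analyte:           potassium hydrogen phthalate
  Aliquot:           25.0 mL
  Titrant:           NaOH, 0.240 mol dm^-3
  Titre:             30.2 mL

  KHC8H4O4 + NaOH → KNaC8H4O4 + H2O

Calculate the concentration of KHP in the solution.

n(NaOH) = 0.0302 L × 0.240 mol/L = 7.25 × 10^-3 mol
n(KHC8H4O4) = 7.25 × 10^-3 mol (1:1 mole ratio)
[KHC8H4O4] = 7.25 × 10^-3 mol / 0.0250 L = 0.290 mol/L

0.290 mol/L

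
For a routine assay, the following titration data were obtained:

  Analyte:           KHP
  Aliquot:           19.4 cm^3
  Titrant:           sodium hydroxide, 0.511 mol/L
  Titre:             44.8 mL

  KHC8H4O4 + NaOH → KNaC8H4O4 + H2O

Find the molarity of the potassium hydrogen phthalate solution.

n(NaOH) = 0.0448 L × 0.511 mol/L = 0.0229 mol
n(KHC8H4O4) = 0.0229 mol (1:1 mole ratio)
[KHC8H4O4] = 0.0229 mol / 0.0194 L = 1.18 mol/L

1.18 mol/L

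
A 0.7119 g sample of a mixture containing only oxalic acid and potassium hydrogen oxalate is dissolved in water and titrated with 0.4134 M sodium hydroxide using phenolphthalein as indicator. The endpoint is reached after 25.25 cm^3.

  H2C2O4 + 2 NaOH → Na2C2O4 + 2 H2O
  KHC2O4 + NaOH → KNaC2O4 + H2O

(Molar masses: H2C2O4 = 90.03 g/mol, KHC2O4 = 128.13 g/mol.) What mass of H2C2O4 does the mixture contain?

0.3388 g

n(NaOH) = 0.02525 × 0.4134 = 0.01044 mol
Let x = n(H2C2O4), y = n(KHC2O4).
Titrant: 2x + 1y = 0.01044;  mass: 90.03x + 128.13y = 0.7119
Solving, x = 3.763 × 10^-3 mol, y = 2.912 × 10^-3 mol
mass of H2C2O4 = 3.763 × 10^-3 × 90.03 = 0.3388 g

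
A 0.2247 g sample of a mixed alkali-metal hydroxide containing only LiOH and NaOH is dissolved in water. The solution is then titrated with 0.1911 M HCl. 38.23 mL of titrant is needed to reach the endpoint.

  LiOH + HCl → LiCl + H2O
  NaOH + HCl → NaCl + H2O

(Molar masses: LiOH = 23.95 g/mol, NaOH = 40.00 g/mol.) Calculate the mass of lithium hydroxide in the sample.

0.1008 g

n(HCl) = 0.03823 × 0.1911 = 7.306 × 10^-3 mol
Let x = n(LiOH), y = n(NaOH).
Titrant: 1x + 1y = 7.306 × 10^-3;  mass: 23.95x + 40.00y = 0.2247
Solving, x = 4.207 × 10^-3 mol, y = 3.098 × 10^-3 mol
mass of LiOH = 4.207 × 10^-3 × 23.95 = 0.1008 g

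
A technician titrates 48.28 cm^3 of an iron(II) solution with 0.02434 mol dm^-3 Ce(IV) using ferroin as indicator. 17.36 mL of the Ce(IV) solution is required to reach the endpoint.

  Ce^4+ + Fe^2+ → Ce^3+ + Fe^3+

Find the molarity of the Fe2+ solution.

0.008752 mol/L

n(Ce4+) = 0.01736 L × 0.02434 mol/L = 4.225 × 10^-4 mol
n(Fe2+) = 4.225 × 10^-4 mol (1:1 mole ratio)
[Fe2+] = 4.225 × 10^-4 mol / 0.04828 L = 0.008752 mol/L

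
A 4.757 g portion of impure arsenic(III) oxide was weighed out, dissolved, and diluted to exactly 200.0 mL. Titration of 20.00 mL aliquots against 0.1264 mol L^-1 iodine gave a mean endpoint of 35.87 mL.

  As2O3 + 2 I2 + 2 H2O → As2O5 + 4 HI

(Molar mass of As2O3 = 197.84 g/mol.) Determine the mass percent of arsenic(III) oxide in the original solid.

94.28 %

n(I2) per titration = 0.03587 × 0.1264 = 4.534 × 10^-3 mol
From the 1:2 ratio, n(As2O3) in each aliquot = 1/2 × 4.534 × 10^-3 = 2.267 × 10^-3 mol
n(As2O3) in the whole flask = 2.267 × 10^-3 × 200.0/20.00 = 0.02267 mol
mass of As2O3 = 0.02267 × 197.84 = 4.485 g
% As2O3 = 4.485 / 4.757 × 100 = 94.28 %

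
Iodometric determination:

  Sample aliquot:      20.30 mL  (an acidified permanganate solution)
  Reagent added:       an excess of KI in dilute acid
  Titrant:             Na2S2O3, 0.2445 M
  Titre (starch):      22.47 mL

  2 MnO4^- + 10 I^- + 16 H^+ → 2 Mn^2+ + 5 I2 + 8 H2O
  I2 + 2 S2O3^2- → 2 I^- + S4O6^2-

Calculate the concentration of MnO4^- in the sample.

0.05413 M

n(S2O3^2-) = 0.02247 × 0.2445 = 5.494 × 10^-3 mol
n(I2) = n(S2O3^2-)/2 = 2.747 × 10^-3 mol
From the 2:5 ratio, n(MnO4^-) in the aliquot = 2/5 × 2.747 × 10^-3 = 1.099 × 10^-3 mol
[MnO4^-] = 1.099 × 10^-3 / 0.02030 = 0.05413 mol/L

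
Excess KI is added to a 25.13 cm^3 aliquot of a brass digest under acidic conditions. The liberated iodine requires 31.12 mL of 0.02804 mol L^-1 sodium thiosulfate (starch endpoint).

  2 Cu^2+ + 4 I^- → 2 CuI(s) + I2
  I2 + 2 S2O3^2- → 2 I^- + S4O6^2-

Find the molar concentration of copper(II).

n(S2O3^2-) = 0.03112 × 0.02804 = 8.726 × 10^-4 mol
n(I2) = n(S2O3^2-)/2 = 4.363 × 10^-4 mol
From the 2:1 ratio, n(Cu2+) in the aliquot = 2/1 × 4.363 × 10^-4 = 8.726 × 10^-4 mol
[Cu2+] = 8.726 × 10^-4 / 0.02513 = 0.03472 mol/L

0.03472 mol/L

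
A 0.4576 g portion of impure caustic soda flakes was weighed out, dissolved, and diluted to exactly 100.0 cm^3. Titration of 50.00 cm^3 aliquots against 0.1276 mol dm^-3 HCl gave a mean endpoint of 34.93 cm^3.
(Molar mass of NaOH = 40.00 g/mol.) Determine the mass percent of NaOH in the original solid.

77.92 %

NaOH + HCl → NaCl + H2O
n(HCl) per titration = 0.03493 × 0.1276 = 4.457 × 10^-3 mol
n(NaOH) in each aliquot = 4.457 × 10^-3 mol (1:1 ratio)
n(NaOH) in the whole flask = 4.457 × 10^-3 × 100.0/50.00 = 8.914 × 10^-3 mol
mass of NaOH = 8.914 × 10^-3 × 40.00 = 0.3566 g
% NaOH = 0.3566 / 0.4576 × 100 = 77.92 %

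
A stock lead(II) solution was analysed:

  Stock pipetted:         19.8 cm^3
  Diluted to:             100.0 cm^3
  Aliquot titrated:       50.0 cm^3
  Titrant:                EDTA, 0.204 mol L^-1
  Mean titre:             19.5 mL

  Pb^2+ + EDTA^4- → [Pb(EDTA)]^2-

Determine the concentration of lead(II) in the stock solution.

0.402 mol/L

n(EDTA) = 0.0195 × 0.204 = 3.98 × 10^-3 mol
n(Pb2+) in the aliquot = 3.98 × 10^-3 mol (1:1 ratio)
[Pb2+]_dilute = 3.98 × 10^-3 / 0.0500 = 0.0796 mol/L
Dilution factor = 100.0 / 19.8 = 5.051
[Pb2+]_stock = 0.0796 × 5.051 = 0.402 mol/L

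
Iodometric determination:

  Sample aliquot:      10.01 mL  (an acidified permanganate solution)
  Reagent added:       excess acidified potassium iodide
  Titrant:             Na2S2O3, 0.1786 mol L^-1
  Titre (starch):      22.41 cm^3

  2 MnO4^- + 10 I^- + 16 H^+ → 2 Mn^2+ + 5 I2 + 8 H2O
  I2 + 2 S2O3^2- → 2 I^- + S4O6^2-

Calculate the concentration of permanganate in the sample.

n(S2O3^2-) = 0.02241 × 0.1786 = 4.002 × 10^-3 mol
n(I2) = n(S2O3^2-)/2 = 2.001 × 10^-3 mol
From the 2:5 ratio, n(MnO4^-) in the aliquot = 2/5 × 2.001 × 10^-3 = 8.005 × 10^-4 mol
[MnO4^-] = 8.005 × 10^-4 / 0.01001 = 0.07997 mol/L

0.07997 mol/L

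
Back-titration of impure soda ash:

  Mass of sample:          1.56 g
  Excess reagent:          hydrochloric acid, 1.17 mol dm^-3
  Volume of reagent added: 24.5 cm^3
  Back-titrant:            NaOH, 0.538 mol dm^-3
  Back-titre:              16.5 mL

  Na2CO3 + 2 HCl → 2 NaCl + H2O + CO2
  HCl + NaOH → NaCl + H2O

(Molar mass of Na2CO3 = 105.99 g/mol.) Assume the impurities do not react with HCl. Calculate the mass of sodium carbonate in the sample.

1.05 g

n(HCl) added = 0.0245 × 1.17 = 0.0287 mol
n(NaOH) used in back-titration = 0.0165 × 0.538 = 8.88 × 10^-3 mol
n(HCl) left over = 8.88 × 10^-3 mol (1:1 ratio)
n(HCl) consumed by analyte = 0.0287 − 8.88 × 10^-3 = 0.0198 mol
From the 1:2 ratio, n(Na2CO3) = 1/2 × 0.0198 = 9.89 × 10^-3 mol
mass of Na2CO3 = 9.89 × 10^-3 × 105.99 = 1.05 g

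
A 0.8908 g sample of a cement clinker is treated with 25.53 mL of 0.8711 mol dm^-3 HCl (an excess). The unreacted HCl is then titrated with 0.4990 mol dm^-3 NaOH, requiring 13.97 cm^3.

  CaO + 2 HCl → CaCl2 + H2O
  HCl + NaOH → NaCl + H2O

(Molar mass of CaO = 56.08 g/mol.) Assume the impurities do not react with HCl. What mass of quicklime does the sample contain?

n(HCl) added = 0.02553 × 0.8711 = 0.02224 mol
n(NaOH) used in back-titration = 0.01397 × 0.4990 = 6.971 × 10^-3 mol
n(HCl) left over = 6.971 × 10^-3 mol (1:1 ratio)
n(HCl) consumed by analyte = 0.02224 − 6.971 × 10^-3 = 0.01527 mol
From the 1:2 ratio, n(CaO) = 1/2 × 0.01527 = 7.634 × 10^-3 mol
mass of CaO = 7.634 × 10^-3 × 56.08 = 0.4281 g

0.4281 g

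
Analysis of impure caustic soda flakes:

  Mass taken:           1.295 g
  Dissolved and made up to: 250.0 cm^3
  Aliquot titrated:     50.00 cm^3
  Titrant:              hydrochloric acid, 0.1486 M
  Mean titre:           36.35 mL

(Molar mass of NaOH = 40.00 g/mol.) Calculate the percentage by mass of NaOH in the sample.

83.42 %

NaOH + HCl → NaCl + H2O
n(HCl) per titration = 0.03635 × 0.1486 = 5.402 × 10^-3 mol
n(NaOH) in each aliquot = 5.402 × 10^-3 mol (1:1 ratio)
n(NaOH) in the whole flask = 5.402 × 10^-3 × 250.0/50.00 = 0.02701 mol
mass of NaOH = 0.02701 × 40.00 = 1.080 g
% NaOH = 1.080 / 1.295 × 100 = 83.42 %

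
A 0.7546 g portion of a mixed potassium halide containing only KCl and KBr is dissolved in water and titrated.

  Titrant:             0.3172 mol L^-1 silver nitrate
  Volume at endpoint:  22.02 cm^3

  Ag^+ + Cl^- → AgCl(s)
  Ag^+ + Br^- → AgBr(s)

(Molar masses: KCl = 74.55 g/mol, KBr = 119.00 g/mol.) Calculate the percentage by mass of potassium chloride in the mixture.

n(AgNO3) = 0.02202 × 0.3172 = 6.985 × 10^-3 mol
Let x = n(KCl), y = n(KBr).
Titrant: 1x + 1y = 6.985 × 10^-3;  mass: 74.55x + 119.00y = 0.7546
Solving, x = 1.723 × 10^-3 mol, y = 5.262 × 10^-3 mol
mass of KCl = 1.723 × 10^-3 × 74.55 = 0.1284 g
% KCl = 0.1284 / 0.7546 × 100 = 17.02 %

17.02 %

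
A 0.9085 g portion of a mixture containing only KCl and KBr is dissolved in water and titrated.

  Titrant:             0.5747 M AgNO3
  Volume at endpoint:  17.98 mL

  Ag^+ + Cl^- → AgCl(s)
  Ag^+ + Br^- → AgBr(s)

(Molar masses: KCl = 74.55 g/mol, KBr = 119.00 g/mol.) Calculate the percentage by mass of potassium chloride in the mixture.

n(AgNO3) = 0.01798 × 0.5747 = 0.01033 mol
Let x = n(KCl), y = n(KBr).
Titrant: 1x + 1y = 0.01033;  mass: 74.55x + 119.00y = 0.9085
Solving, x = 7.225 × 10^-3 mol, y = 3.108 × 10^-3 mol
mass of KCl = 7.225 × 10^-3 × 74.55 = 0.5386 g
% KCl = 0.5386 / 0.9085 × 100 = 59.29 %

59.29 %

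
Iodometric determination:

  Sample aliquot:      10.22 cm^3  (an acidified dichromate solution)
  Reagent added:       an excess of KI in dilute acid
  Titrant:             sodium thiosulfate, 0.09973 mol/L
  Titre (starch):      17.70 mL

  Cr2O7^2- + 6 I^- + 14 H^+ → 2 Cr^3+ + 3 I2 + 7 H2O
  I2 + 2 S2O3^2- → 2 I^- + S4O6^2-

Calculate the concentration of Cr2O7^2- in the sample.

n(S2O3^2-) = 0.01770 × 0.09973 = 1.765 × 10^-3 mol
n(I2) = n(S2O3^2-)/2 = 8.826 × 10^-4 mol
From the 1:3 ratio, n(Cr2O7^2-) in the aliquot = 1/3 × 8.826 × 10^-4 = 2.942 × 10^-4 mol
[Cr2O7^2-] = 2.942 × 10^-4 / 0.01022 = 0.02879 mol/L

0.02879 mol/L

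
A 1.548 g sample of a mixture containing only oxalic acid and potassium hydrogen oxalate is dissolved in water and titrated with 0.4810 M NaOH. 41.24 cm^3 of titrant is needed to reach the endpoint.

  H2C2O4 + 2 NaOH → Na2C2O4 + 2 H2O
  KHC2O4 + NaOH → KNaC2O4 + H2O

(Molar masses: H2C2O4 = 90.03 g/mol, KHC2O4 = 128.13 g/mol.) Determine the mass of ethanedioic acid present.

0.5382 g

n(NaOH) = 0.04124 × 0.4810 = 0.01984 mol
Let x = n(H2C2O4), y = n(KHC2O4).
Titrant: 2x + 1y = 0.01984;  mass: 90.03x + 128.13y = 1.548
Solving, x = 5.978 × 10^-3 mol, y = 7.881 × 10^-3 mol
mass of H2C2O4 = 5.978 × 10^-3 × 90.03 = 0.5382 g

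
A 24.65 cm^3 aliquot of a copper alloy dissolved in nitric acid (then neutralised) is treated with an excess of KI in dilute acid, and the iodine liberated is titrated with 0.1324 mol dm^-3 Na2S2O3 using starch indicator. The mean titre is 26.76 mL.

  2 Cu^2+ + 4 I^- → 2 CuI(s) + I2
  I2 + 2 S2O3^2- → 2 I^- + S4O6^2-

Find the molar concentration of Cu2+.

n(S2O3^2-) = 0.02676 × 0.1324 = 3.543 × 10^-3 mol
n(I2) = n(S2O3^2-)/2 = 1.772 × 10^-3 mol
From the 2:1 ratio, n(Cu2+) in the aliquot = 2/1 × 1.772 × 10^-3 = 3.543 × 10^-3 mol
[Cu2+] = 3.543 × 10^-3 / 0.02465 = 0.1437 mol/L

0.1437 mol/L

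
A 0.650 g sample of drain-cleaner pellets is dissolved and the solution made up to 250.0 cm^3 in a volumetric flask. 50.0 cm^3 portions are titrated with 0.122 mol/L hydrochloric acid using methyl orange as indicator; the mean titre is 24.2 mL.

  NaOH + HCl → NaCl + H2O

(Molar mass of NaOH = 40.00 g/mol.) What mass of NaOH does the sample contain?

0.590 g

n(HCl) per titration = 0.0242 × 0.122 = 2.95 × 10^-3 mol
n(NaOH) in each aliquot = 2.95 × 10^-3 mol (1:1 ratio)
n(NaOH) in the whole flask = 2.95 × 10^-3 × 250.0/50.0 = 0.0148 mol
mass of NaOH = 0.0148 × 40.00 = 0.590 g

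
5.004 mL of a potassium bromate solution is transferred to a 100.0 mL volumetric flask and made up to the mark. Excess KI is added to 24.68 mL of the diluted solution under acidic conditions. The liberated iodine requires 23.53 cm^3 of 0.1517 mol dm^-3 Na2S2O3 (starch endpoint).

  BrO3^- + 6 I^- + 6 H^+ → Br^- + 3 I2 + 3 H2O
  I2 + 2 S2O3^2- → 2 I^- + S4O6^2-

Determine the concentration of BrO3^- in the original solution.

n(S2O3^2-) = 0.02353 × 0.1517 = 3.570 × 10^-3 mol
n(I2) = n(S2O3^2-)/2 = 1.785 × 10^-3 mol
From the 1:3 ratio, n(BrO3^-) in the aliquot = 1/3 × 1.785 × 10^-3 = 5.949 × 10^-4 mol
[BrO3^-]_dilute = 5.949 × 10^-4 / 0.02468 = 0.02411 mol/L
[BrO3^-]_original = 0.02411 × 100.0/5.004 = 0.4817 mol/L

0.4817 mol/L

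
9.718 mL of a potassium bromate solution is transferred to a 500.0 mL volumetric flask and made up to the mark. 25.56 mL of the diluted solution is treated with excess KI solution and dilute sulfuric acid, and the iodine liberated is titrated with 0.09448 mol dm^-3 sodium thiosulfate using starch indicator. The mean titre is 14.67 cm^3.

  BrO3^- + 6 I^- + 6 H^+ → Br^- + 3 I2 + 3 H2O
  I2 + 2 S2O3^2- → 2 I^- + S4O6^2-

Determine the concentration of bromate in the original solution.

0.4650 mol/L

n(S2O3^2-) = 0.01467 × 0.09448 = 1.386 × 10^-3 mol
n(I2) = n(S2O3^2-)/2 = 6.930 × 10^-4 mol
From the 1:3 ratio, n(BrO3^-) in the aliquot = 1/3 × 6.930 × 10^-4 = 2.310 × 10^-4 mol
[BrO3^-]_dilute = 2.310 × 10^-4 / 0.02556 = 0.009038 mol/L
[BrO3^-]_original = 0.009038 × 500.0/9.718 = 0.4650 mol/L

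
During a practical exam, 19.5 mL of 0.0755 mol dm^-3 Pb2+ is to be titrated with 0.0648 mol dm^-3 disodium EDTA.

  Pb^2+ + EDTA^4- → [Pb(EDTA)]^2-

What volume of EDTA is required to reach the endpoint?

22.7 mL

n(Pb2+) = 0.0195 L × 0.0755 mol/L = 1.47 × 10^-3 mol
n(EDTA) = 1.47 × 10^-3 mol (1:1 stoichiometry)
V(EDTA) = 1.47 × 10^-3 mol / 0.0648 mol/L = 0.0227 L = 22.7 mL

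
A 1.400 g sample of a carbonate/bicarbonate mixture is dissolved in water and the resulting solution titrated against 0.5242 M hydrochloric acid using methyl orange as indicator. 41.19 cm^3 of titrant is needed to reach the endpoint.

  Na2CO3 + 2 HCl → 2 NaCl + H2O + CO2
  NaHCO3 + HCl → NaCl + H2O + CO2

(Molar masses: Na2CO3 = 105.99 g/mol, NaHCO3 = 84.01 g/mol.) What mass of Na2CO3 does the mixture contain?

n(HCl) = 0.04119 × 0.5242 = 0.02159 mol
Let x = n(Na2CO3), y = n(NaHCO3).
Titrant: 2x + 1y = 0.02159;  mass: 105.99x + 84.01y = 1.400
Solving, x = 6.673 × 10^-3 mol, y = 8.246 × 10^-3 mol
mass of Na2CO3 = 6.673 × 10^-3 × 105.99 = 0.7073 g

0.7073 g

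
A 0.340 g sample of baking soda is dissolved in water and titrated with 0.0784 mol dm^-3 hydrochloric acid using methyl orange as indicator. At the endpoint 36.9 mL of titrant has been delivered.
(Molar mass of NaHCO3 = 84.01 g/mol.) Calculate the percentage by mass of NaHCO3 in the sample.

NaHCO3 + HCl → NaCl + H2O + CO2
n(HCl) = 0.0369 L × 0.0784 mol/L = 2.89 × 10^-3 mol
n(NaHCO3) = 2.89 × 10^-3 mol (1:1 ratio)
mass of NaHCO3 = 2.89 × 10^-3 × 84.01 g/mol = 0.243 g
% NaHCO3 = 0.243 / 0.340 × 100 = 71.5 %

71.5 %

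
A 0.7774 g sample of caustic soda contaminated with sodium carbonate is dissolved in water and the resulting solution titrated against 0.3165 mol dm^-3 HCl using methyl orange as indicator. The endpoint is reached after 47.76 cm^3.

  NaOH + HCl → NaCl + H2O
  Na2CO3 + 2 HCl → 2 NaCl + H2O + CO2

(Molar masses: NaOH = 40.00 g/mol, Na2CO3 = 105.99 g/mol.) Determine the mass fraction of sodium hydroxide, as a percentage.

n(HCl) = 0.04776 × 0.3165 = 0.01512 mol
Let x = n(NaOH), y = n(Na2CO3).
Titrant: 1x + 2y = 0.01512;  mass: 40.00x + 105.99y = 0.7774
Solving, x = 1.822 × 10^-3 mol, y = 6.647 × 10^-3 mol
mass of NaOH = 1.822 × 10^-3 × 40.00 = 0.07287 g
% NaOH = 0.07287 / 0.7774 × 100 = 9.374 %

9.374 %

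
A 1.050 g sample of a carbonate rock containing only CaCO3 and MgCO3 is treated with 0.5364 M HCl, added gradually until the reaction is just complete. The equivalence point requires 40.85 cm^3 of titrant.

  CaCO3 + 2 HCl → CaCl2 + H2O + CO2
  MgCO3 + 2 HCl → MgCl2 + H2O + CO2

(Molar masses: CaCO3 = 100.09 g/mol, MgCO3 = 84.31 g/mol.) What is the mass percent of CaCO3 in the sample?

76.30 %

n(HCl) = 0.04085 × 0.5364 = 0.02191 mol
Let x = n(CaCO3), y = n(MgCO3).
Titrant: 2x + 2y = 0.02191;  mass: 100.09x + 84.31y = 1.050
Solving, x = 8.004 × 10^-3 mol, y = 2.952 × 10^-3 mol
mass of CaCO3 = 8.004 × 10^-3 × 100.09 = 0.8011 g
% CaCO3 = 0.8011 / 1.050 × 100 = 76.30 %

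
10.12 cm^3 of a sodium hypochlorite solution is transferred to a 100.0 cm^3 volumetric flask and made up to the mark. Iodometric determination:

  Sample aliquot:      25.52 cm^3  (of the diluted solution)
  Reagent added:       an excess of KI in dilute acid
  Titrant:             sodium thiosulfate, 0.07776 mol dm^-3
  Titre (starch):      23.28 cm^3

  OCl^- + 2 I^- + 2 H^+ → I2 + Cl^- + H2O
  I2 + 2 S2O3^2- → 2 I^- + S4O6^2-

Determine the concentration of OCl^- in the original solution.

n(S2O3^2-) = 0.02328 × 0.07776 = 1.810 × 10^-3 mol
n(I2) = n(S2O3^2-)/2 = 9.051 × 10^-4 mol
n(OCl^-) in the aliquot = 9.051 × 10^-4 mol (1:1 ratio)
[OCl^-]_dilute = 9.051 × 10^-4 / 0.02552 = 0.03547 mol/L
[OCl^-]_original = 0.03547 × 100.0/10.12 = 0.3505 mol/L

0.3505 mol/L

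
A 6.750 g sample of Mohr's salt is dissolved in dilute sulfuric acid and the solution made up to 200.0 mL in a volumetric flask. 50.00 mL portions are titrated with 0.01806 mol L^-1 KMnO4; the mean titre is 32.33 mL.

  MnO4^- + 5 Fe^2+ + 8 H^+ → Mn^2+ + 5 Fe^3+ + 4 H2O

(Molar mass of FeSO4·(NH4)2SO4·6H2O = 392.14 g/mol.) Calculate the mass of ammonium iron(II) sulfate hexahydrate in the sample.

n(KMnO4) per titration = 0.03233 × 0.01806 = 5.839 × 10^-4 mol
From the 5:1 ratio, n(FeSO4·(NH4)2SO4·6H2O) in each aliquot = 5/1 × 5.839 × 10^-4 = 2.919 × 10^-3 mol
n(FeSO4·(NH4)2SO4·6H2O) in the whole flask = 2.919 × 10^-3 × 200.0/50.00 = 0.01168 mol
mass of FeSO4·(NH4)2SO4·6H2O = 0.01168 × 392.14 = 4.579 g

4.579 g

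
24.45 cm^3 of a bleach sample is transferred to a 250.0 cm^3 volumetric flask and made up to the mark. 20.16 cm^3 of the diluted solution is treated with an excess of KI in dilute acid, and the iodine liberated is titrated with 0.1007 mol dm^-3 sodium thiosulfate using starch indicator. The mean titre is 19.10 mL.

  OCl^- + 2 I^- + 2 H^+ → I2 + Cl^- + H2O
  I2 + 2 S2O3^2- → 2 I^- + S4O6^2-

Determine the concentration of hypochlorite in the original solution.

n(S2O3^2-) = 0.01910 × 0.1007 = 1.923 × 10^-3 mol
n(I2) = n(S2O3^2-)/2 = 9.617 × 10^-4 mol
n(OCl^-) in the aliquot = 9.617 × 10^-4 mol (1:1 ratio)
[OCl^-]_dilute = 9.617 × 10^-4 / 0.02016 = 0.04770 mol/L
[OCl^-]_original = 0.04770 × 250.0/24.45 = 0.4878 mol/L

0.4878 mol/L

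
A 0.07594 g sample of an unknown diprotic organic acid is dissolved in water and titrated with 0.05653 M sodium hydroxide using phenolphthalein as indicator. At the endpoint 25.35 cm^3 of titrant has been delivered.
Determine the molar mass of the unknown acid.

n(NaOH) = 0.02535 L × 0.05653 mol/L = 1.433 × 10^-3 mol
From the 1:2 ratio, n(H2A) = 1/2 × 1.433 × 10^-3 = 7.165 × 10^-4 mol
M = m / n = 0.07594 g / 7.165 × 10^-4 mol = 106.0 g/mol

106.0 g/mol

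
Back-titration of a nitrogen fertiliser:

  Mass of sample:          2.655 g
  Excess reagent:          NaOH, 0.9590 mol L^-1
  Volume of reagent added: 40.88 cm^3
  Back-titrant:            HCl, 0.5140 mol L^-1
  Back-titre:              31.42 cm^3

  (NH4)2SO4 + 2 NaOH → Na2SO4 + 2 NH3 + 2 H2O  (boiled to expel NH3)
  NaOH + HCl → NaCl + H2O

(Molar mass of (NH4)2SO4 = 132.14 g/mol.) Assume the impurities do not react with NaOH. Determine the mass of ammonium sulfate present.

1.523 g

n(NaOH) added = 0.04088 × 0.9590 = 0.03920 mol
n(HCl) used in back-titration = 0.03142 × 0.5140 = 0.01615 mol
n(NaOH) left over = 0.01615 mol (1:1 ratio)
n(NaOH) consumed by analyte = 0.03920 − 0.01615 = 0.02305 mol
From the 1:2 ratio, n((NH4)2SO4) = 1/2 × 0.02305 = 0.01153 mol
mass of (NH4)2SO4 = 0.01153 × 132.14 = 1.523 g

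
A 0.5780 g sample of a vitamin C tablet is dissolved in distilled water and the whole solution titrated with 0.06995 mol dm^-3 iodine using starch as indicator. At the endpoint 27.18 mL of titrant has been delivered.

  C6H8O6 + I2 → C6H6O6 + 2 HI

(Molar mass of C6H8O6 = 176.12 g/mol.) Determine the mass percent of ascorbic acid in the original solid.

n(I2) = 0.02718 L × 0.06995 mol/L = 1.901 × 10^-3 mol
n(C6H8O6) = 1.901 × 10^-3 mol (1:1 ratio)
mass of C6H8O6 = 1.901 × 10^-3 × 176.12 g/mol = 0.3348 g
% C6H8O6 = 0.3348 / 0.5780 × 100 = 57.93 %

57.93 %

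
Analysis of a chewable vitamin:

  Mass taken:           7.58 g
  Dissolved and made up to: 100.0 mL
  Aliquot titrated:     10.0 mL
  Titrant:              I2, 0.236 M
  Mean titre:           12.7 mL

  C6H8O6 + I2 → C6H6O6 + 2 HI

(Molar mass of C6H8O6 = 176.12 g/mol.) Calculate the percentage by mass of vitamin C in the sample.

69.6 %

n(I2) per titration = 0.0127 × 0.236 = 3.00 × 10^-3 mol
n(C6H8O6) in each aliquot = 3.00 × 10^-3 mol (1:1 ratio)
n(C6H8O6) in the whole flask = 3.00 × 10^-3 × 100.0/10.0 = 0.0300 mol
mass of C6H8O6 = 0.0300 × 176.12 = 5.28 g
% C6H8O6 = 5.28 / 7.58 × 100 = 69.6 %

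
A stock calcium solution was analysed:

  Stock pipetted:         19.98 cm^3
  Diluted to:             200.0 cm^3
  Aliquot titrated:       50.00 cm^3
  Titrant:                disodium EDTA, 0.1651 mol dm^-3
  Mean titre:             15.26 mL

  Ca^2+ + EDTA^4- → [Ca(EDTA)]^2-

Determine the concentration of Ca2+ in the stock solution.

0.5044 mol/L

n(EDTA) = 0.01526 × 0.1651 = 2.519 × 10^-3 mol
n(Ca2+) in the aliquot = 2.519 × 10^-3 mol (1:1 ratio)
[Ca2+]_dilute = 2.519 × 10^-3 / 0.05000 = 0.05039 mol/L
Dilution factor = 200.0 / 19.98 = 10.01
[Ca2+]_stock = 0.05039 × 10.01 = 0.5044 mol/L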